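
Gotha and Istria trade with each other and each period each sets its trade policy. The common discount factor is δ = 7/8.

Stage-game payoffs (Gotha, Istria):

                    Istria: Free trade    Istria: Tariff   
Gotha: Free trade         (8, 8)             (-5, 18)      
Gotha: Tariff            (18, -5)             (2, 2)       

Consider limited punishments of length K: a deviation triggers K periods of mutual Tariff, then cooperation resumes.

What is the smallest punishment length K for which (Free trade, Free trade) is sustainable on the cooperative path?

No profitable deviation requires (8−2)(δ+…+δ^K) ≥ 18−8, i.e. δ+…+δ^K ≥ 5/3 ≈ 1.6667.
With δ = 7/8, the partial sums are K=1: 0.8750, K=2: 1.6406, K=3: 2.3105.
K = 3 is the first length at which the sum reaches 1.6667.

3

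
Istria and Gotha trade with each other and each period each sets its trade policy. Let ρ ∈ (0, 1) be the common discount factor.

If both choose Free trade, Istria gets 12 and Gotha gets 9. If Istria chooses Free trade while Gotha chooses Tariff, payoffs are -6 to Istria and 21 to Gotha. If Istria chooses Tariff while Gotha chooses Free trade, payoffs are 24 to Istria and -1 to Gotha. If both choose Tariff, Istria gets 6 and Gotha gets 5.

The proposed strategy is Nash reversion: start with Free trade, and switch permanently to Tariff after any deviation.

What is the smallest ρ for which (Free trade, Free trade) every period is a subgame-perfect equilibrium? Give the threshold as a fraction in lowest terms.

3/4

Istria's threshold: (24−12)/(24−6) = 2/3.
Gotha's threshold: (21−9)/(21−5) = 3/4.
2/3 < 3/4, so Gotha binds and ρ* = 3/4.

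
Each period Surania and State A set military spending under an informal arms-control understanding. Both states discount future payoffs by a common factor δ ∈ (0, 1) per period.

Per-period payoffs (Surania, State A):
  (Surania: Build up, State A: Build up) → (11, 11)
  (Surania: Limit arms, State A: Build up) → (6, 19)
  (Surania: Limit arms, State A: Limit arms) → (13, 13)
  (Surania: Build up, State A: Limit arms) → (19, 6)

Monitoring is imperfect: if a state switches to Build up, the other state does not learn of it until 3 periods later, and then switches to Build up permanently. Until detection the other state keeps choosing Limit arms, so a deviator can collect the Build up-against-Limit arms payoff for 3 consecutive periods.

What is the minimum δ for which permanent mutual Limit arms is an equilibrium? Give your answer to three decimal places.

0.909

A deviator earns 19 for 3 periods, then 11 forever; cooperating earns 13 forever. Multiplying the IC by (1−δ):
13 ≥ 19(1−δ^3) + 11δ^3, so 8·δ^3 ≥ 6 and δ^3 ≥ 3/4.
δ ≥ (3/4)^(1/3) ≈ 0.909.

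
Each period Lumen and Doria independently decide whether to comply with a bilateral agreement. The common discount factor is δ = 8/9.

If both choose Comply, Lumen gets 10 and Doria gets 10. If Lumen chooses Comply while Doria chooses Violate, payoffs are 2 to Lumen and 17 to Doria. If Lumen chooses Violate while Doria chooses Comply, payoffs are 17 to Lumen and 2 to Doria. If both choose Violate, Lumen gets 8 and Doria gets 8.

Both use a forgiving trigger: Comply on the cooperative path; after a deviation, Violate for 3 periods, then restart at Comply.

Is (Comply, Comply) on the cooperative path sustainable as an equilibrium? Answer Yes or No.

Comparing payoff streams over the 4 periods until play realigns: cooperate → 10(1+δ+…+δ^3); deviate → 17 + 8(δ+…+δ^3).
Cooperation is sustained iff (10−8)(δ+…+δ^3) ≥ 17−10.
δ+…+δ^3 = 8/9·(1−(8/9)^3)/(1−8/9) = 2.3813, and (17−10)/(10−8) = 3.5000.
2.3813 < 3.5000, so cooperation is not sustainable.

No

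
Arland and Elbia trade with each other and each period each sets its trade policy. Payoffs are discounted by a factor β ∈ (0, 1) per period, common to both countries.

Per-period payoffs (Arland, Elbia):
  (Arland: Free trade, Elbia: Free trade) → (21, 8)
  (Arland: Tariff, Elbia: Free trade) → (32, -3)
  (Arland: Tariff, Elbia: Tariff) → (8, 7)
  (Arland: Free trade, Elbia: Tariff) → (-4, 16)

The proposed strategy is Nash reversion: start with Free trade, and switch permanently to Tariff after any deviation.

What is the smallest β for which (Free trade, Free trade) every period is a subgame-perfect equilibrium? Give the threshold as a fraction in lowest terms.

For Arland: deviation gain 32−21 = 11, per-period punishment loss 21−8 = 13. IC gives β ≥ 11/24.
For Elbia: gain 8, loss 1 per period, so β ≥ 8/9.
The tighter constraint is Elbia's, so cooperation needs β ≥ 8/9.

8/9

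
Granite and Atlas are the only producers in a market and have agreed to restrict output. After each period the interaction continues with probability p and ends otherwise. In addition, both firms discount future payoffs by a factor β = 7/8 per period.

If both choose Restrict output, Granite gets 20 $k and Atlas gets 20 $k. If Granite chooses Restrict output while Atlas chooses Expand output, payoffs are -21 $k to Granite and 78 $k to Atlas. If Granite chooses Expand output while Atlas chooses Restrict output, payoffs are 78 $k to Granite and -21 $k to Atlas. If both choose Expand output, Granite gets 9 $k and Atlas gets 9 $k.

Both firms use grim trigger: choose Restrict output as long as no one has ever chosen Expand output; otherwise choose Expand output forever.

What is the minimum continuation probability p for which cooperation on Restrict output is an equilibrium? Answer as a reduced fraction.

With continuation probability p and discount β, the effective per-period discount factor is βp.
Grim-trigger IC: βp ≥ (78−20)/(78−9) = 58/69.
So p ≥ (58/69)/(7/8) = 464/483.

464/483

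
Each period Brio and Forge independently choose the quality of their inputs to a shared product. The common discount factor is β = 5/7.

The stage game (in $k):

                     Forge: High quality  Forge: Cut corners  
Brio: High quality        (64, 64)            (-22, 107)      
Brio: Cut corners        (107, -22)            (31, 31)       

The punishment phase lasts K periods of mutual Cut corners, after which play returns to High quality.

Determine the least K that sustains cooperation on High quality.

3

IC: β(1−β^K)/(1−β) ≥ (107−64)/(64−31) = 43/33.
With β = 5/7: need 1 − β^K ≥ 43/33·(1−5/7)/(5/7), i.e. β^K ≤ 0.4788.
Since (5/7)^2 = 0.5102 and (5/7)^3 = 0.3644, the smallest such K is 3.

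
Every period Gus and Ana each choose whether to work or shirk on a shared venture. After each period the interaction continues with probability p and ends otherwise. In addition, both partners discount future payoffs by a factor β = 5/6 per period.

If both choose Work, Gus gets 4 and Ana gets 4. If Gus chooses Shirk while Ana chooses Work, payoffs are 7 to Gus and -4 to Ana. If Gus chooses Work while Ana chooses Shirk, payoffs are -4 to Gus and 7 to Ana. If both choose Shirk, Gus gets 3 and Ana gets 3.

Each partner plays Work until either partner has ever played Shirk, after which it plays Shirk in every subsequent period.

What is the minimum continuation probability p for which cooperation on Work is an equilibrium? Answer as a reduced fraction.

9/10

Expected continuation weight on next period's payoff is β·p = 5/6·p, which plays the role of the discount factor.
Cooperation requires 5/6·p ≥ (7−4)/(7−3) = 3/4, hence p ≥ 9/10.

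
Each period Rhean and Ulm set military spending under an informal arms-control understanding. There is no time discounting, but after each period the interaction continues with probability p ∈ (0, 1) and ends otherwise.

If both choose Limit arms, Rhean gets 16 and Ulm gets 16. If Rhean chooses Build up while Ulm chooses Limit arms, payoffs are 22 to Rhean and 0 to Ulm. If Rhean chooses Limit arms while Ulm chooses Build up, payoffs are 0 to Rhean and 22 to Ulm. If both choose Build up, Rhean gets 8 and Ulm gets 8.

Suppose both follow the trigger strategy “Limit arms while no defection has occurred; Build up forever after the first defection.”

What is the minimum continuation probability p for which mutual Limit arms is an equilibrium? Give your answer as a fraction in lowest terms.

3/7

Expected cooperation value is 16 + p·16 + p²·16 + … = 16/(1−p); deviation gives 22 + p·8/(1−p).
16 ≥ 22(1−p) + 8p ⇒ 14p ≥ 6 ⇒ p ≥ 6/14 = 3/7.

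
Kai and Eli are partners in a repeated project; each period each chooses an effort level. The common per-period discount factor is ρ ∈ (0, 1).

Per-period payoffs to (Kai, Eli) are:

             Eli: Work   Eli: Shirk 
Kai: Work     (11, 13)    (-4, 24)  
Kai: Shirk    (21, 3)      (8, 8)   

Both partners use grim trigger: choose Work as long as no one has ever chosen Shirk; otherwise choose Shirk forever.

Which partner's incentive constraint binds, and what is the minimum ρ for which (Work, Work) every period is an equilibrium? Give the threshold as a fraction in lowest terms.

Kai's threshold: (21−11)/(21−8) = 10/13.
Eli's threshold: (24−13)/(24−8) = 11/16.
10/13 > 11/16, so Kai binds and ρ* = 10/13.

Kai; ρ ≥ 10/13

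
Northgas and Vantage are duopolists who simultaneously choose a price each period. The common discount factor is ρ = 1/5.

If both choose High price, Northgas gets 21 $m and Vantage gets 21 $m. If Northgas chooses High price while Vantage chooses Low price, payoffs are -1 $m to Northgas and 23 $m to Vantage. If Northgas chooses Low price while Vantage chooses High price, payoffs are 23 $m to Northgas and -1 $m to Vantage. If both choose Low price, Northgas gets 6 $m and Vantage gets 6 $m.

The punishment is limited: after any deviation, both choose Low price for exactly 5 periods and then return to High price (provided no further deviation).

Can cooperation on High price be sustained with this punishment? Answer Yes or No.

A one-shot deviation gives 23 now, then 6 for 5 periods, then back to 21.
Gain from deviating: (23−21) today; loss: (21−6) in each of the next 5 periods.
No-deviation condition: (21−6)(ρ+…+ρ^5) ≥ 23−21, i.e. ρ+…+ρ^5 ≥ 2/15.
At ρ = 1/5: ρ+…+ρ^5 = 0.2499 ≥ 0.1333.
So cooperation is sustainable.

Yes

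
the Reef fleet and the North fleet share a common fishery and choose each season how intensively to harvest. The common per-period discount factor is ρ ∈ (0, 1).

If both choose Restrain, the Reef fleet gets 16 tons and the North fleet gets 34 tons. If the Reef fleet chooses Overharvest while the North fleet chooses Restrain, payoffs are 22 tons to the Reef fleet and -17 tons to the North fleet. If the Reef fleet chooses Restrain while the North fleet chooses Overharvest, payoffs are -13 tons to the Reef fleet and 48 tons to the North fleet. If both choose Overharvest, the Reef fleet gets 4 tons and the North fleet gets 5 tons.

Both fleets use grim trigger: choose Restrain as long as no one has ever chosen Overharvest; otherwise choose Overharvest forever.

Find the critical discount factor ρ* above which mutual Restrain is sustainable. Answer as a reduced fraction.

1/3

For the Reef fleet: deviation gain 22−16 = 6, per-period punishment loss 16−4 = 12. IC gives ρ ≥ 6/18 = 1/3.
For the North fleet: gain 14, loss 29 per period, so ρ ≥ 14/43.
The tighter constraint is the Reef fleet's, so cooperation needs ρ ≥ 1/3.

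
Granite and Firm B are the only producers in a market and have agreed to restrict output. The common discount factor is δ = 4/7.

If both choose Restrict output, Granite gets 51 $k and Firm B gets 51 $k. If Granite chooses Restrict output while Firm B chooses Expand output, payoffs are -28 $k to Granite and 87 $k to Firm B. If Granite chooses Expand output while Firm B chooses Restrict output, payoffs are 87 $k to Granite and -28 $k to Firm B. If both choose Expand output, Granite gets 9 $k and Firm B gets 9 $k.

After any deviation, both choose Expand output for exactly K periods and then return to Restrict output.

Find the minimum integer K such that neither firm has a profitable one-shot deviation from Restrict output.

No profitable deviation requires (51−9)(δ+…+δ^K) ≥ 87−51, i.e. δ+…+δ^K ≥ 6/7 ≈ 0.8571.
With δ = 4/7, the partial sums are K=1: 0.5714, K=2: 0.8980.
K = 2 is the first length at which the sum reaches 0.8571.

2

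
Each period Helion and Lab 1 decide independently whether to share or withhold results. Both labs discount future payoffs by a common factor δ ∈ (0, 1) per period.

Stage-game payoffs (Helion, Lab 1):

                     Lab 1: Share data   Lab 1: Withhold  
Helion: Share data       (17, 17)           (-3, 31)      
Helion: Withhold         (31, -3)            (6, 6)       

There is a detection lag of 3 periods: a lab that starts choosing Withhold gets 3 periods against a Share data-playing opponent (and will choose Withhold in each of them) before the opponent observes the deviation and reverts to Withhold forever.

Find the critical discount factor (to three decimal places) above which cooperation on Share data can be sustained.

0.824

Deviating for the 3 undetected periods gains 31−17 = 14 per period over cooperation, then loses 17−6 = 11 per period forever once punishment starts.
Gain: 14(1 + δ + … + δ^2); loss: 11·δ^3/(1−δ).
No profitable deviation ⇔ 14(1−δ^3) ≤ 11·δ^3, i.e. δ^3 ≥ 14/(14+11) = 14/25.
Hence δ ≥ (14/25)^(1/3) ≈ 0.824.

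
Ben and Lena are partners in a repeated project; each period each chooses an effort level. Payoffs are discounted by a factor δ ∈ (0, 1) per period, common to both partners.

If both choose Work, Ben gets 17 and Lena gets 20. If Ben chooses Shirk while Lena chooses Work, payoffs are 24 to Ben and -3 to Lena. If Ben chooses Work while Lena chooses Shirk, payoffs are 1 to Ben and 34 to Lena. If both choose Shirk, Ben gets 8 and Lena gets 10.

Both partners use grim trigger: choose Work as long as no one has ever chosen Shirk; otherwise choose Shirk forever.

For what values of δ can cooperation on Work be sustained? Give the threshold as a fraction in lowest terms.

7/12

For Ben: deviation gain 24−17 = 7, per-period punishment loss 17−8 = 9. IC gives δ ≥ 7/16.
For Lena: gain 14, loss 10 per period, so δ ≥ 14/24 = 7/12.
The tighter constraint is Lena's, so cooperation needs δ ≥ 7/12.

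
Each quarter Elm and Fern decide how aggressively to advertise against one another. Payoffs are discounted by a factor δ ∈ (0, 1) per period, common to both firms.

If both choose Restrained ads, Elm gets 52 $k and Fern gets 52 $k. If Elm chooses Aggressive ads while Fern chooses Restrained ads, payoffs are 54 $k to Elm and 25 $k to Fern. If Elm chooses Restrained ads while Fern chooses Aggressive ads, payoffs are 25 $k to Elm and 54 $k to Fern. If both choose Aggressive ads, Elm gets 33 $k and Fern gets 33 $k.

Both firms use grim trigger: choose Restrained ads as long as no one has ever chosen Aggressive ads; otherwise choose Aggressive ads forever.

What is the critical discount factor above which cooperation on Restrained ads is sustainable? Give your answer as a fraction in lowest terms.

2/21

One-period gain from deviating is 54 − 52 = 2. The loss is 52 − 33 = 19 in every subsequent period, with present value 19·δ/(1−δ).
Deviation is unprofitable when 19·δ/(1−δ) ≥ 2, i.e. δ/(1−δ) ≥ 2/19.
Equivalently δ ≥ 2/(2+19) = 2/21.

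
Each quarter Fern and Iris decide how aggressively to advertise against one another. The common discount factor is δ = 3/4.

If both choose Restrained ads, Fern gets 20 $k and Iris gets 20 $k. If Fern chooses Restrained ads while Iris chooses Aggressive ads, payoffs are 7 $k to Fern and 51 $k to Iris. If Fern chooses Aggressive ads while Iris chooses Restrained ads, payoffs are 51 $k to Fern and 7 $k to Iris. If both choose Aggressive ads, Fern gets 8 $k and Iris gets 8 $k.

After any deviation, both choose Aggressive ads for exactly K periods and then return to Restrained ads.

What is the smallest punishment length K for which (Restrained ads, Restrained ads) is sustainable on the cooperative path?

7

IC: δ(1−δ^K)/(1−δ) ≥ (51−20)/(20−8) = 31/12.
With δ = 3/4: need 1 − δ^K ≥ 31/12·(1−3/4)/(3/4), i.e. δ^K ≤ 0.1389.
Since (3/4)^6 = 0.1780 and (3/4)^7 = 0.1335, the smallest such K is 7.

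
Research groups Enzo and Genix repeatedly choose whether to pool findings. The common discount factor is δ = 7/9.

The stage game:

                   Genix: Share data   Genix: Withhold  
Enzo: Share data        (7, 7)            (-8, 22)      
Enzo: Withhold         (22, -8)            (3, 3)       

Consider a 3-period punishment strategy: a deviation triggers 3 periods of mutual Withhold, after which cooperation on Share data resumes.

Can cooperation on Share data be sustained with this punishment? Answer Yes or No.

No

IC: δ+…+δ^3 ≥ (22−7)/(7−3) = 15/4.
At δ = 7/9: partial sum = 1.8532 < 3.7500. Cooperation not sustainable.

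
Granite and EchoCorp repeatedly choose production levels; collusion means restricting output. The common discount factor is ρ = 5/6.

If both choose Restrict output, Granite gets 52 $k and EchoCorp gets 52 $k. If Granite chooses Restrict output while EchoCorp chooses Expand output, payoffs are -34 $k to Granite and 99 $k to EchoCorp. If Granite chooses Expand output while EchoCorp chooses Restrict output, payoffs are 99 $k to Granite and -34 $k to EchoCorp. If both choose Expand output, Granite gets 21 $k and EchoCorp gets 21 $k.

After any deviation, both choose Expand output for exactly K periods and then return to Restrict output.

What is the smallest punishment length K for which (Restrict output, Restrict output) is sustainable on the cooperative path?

2

Need Σ_{k=1}^{K} ρ^k ≥ (99−52)/(52−21) = 1.5161 at ρ = 5/6.
At K = 1 the sum is 0.8333 < 1.5161; at K = 2 it is 1.5278 ≥ 1.5161.
So the minimum punishment length is K = 2.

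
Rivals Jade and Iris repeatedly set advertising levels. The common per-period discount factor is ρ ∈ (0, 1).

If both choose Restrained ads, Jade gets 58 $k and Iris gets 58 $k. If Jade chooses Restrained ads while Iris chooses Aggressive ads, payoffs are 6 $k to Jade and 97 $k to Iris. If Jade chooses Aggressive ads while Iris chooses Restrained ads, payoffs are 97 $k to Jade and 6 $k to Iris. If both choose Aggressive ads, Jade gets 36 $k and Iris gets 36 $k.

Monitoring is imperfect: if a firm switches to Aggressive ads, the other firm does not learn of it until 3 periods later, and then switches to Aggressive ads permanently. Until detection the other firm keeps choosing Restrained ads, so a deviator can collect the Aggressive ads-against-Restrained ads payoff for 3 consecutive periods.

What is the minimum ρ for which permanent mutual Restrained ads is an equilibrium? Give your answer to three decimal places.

0.861

The best deviation is to choose Aggressive ads for all 3 undetected periods, earning 97 each, then 36 forever once detected.
Deviation value: 97(1−ρ^3)/(1−ρ) + 36ρ^3/(1−ρ); cooperation value: 58/(1−ρ).
IC: 58 ≥ 97(1−ρ^3) + 36ρ^3 = 97 − 61ρ^3.
So ρ^3 ≥ 39/61, giving ρ ≥ (39/61)^(1/3) ≈ 0.861.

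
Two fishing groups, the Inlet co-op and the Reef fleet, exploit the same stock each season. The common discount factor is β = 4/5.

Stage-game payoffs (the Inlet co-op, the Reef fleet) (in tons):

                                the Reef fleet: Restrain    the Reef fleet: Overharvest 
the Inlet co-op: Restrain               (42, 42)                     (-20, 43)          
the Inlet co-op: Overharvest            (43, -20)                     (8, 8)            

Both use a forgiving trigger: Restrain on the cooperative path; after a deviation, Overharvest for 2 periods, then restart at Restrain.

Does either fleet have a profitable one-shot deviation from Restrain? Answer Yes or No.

No

IC: β+…+β^2 ≥ (43−42)/(42−8) = 1/34.
At β = 4/5: partial sum = 1.4400 ≥ 0.0294. Cooperation sustainable.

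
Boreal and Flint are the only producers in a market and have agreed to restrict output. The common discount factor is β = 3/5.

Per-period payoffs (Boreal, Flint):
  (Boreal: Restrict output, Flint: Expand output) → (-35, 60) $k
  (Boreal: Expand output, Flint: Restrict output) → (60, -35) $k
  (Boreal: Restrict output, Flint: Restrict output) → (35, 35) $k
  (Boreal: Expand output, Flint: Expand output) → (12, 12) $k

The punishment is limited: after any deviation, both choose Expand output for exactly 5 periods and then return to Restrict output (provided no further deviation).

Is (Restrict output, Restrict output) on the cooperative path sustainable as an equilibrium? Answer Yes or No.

Comparing payoff streams over the 6 periods until play realigns: cooperate → 35(1+β+…+β^5); deviate → 60 + 12(β+…+β^5).
Cooperation is sustained iff (35−12)(β+…+β^5) ≥ 60−35.
β+…+β^5 = 3/5·(1−(3/5)^5)/(1−3/5) = 1.3834, and (60−35)/(35−12) = 1.0870.
1.3834 ≥ 1.0870, so cooperation is sustainable.

Yes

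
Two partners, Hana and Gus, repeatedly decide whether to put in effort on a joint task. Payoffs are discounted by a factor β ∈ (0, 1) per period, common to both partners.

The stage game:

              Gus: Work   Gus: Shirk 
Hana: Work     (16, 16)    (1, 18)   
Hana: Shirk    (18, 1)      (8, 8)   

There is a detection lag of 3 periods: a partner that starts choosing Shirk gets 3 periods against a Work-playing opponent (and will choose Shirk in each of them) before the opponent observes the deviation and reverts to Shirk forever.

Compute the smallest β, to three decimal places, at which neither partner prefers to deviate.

The best deviation is to choose Shirk for all 3 undetected periods, earning 18 each, then 8 forever once detected.
Deviation value: 18(1−β^3)/(1−β) + 8β^3/(1−β); cooperation value: 16/(1−β).
IC: 16 ≥ 18(1−β^3) + 8β^3 = 18 − 10β^3.
So β^3 ≥ 2/10 = 1/5, giving β ≥ (1/5)^(1/3) ≈ 0.585.

0.585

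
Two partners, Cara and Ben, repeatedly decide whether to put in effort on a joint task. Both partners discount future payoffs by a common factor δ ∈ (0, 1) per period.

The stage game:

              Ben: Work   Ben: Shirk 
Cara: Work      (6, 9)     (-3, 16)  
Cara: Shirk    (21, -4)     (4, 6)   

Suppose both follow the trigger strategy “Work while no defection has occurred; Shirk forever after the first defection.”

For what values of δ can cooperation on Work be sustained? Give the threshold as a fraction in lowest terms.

15/17

Cara: cooperation gives 6 each period; deviation gives 21 once then 4 forever.
  6/(1−δ) ≥ 21 + 4δ/(1−δ) ⇒ δ ≥ 15/17.
Ben: cooperation gives 9 each period; deviation gives 16 once then 6 forever.
  δ ≥ 7/10.
Both must hold, so the binding constraint is Cara's: δ ≥ 15/17.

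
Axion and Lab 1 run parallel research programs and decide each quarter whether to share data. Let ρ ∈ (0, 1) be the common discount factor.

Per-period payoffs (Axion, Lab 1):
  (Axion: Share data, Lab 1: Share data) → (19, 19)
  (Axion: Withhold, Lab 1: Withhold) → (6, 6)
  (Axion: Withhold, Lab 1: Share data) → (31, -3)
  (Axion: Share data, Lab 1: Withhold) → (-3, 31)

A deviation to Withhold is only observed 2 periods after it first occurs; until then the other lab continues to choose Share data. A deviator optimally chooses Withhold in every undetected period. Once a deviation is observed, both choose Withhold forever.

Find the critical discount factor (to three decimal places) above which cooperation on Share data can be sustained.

Deviating for the 2 undetected periods gains 31−19 = 12 per period over cooperation, then loses 19−6 = 13 per period forever once punishment starts.
Gain: 12(1 + ρ + … + ρ^1); loss: 13·ρ^2/(1−ρ).
No profitable deviation ⇔ 12(1−ρ^2) ≤ 13·ρ^2, i.e. ρ^2 ≥ 12/(12+13) = 12/25.
Hence ρ ≥ (12/25)^(1/2) ≈ 0.693.

0.693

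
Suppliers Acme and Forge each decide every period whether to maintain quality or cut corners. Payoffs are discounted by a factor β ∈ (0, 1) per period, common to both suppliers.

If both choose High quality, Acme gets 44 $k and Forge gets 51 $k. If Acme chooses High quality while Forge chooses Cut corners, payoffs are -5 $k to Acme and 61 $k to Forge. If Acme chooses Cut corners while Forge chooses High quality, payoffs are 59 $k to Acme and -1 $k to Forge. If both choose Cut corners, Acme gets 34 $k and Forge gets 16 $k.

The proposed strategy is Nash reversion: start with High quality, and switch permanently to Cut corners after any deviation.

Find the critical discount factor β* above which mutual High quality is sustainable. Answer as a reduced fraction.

3/5

For Acme: deviation gain 59−44 = 15, per-period punishment loss 44−34 = 10. IC gives β ≥ 15/25 = 3/5.
For Forge: gain 10, loss 35 per period, so β ≥ 10/45 = 2/9.
The tighter constraint is Acme's, so cooperation needs β ≥ 3/5.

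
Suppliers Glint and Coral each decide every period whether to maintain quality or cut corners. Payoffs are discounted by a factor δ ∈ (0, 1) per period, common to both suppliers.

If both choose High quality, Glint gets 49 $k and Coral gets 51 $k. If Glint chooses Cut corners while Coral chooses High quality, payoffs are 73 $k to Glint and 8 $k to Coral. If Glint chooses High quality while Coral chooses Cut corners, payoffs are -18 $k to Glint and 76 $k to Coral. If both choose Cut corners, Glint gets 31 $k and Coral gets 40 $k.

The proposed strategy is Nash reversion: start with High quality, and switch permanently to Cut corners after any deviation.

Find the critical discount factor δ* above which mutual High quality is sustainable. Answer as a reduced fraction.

25/36

Glint's threshold: (73−49)/(73−31) = 4/7.
Coral's threshold: (76−51)/(76−40) = 25/36.
4/7 < 25/36, so Coral binds and δ* = 25/36.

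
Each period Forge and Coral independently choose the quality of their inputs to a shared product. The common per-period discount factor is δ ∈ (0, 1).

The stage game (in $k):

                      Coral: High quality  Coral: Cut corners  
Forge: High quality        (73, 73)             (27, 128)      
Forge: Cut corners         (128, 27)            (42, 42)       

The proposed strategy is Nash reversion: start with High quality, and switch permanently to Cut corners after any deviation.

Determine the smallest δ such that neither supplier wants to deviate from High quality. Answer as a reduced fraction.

55/86

Under grim trigger the critical discount factor is (T−C)/(T−P) with T = 128, C = 73, P = 42.
δ* = (128−73)/(128−42) = 55/86.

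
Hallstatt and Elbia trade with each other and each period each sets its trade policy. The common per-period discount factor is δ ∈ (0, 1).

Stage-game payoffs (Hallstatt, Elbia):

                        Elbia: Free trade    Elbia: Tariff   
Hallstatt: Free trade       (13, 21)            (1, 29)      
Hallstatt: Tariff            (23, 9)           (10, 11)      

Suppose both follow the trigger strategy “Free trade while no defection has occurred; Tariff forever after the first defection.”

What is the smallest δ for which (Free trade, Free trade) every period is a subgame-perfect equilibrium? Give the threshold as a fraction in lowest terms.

Hallstatt's threshold: (23−13)/(23−10) = 10/13.
Elbia's threshold: (29−21)/(29−11) = 4/9.
10/13 > 4/9, so Hallstatt binds and δ* = 10/13.

10/13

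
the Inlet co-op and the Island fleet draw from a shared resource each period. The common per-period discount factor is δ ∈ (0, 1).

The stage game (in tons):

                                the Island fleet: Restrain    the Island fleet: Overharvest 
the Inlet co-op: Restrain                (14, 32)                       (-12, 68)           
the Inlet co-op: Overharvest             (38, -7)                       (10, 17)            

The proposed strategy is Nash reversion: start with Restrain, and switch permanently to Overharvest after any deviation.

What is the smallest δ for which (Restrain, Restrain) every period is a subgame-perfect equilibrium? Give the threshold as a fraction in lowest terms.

the Inlet co-op's threshold: (38−14)/(38−10) = 6/7.
the Island fleet's threshold: (68−32)/(68−17) = 12/17.
6/7 > 12/17, so the Inlet co-op binds and δ* = 6/7.

6/7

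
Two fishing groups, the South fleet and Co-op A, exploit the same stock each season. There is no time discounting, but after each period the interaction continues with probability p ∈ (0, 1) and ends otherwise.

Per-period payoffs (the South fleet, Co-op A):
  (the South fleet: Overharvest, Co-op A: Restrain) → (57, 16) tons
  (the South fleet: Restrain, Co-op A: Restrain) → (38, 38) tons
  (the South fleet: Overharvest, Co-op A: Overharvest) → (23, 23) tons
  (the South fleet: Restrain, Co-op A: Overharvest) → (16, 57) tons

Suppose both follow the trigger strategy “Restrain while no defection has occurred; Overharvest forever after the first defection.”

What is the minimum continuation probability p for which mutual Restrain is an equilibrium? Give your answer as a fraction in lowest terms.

19/34

Expected cooperation value is 38 + p·38 + p²·38 + … = 38/(1−p); deviation gives 57 + p·23/(1−p).
38 ≥ 57(1−p) + 23p ⇒ 34p ≥ 19 ⇒ p ≥ 19/34.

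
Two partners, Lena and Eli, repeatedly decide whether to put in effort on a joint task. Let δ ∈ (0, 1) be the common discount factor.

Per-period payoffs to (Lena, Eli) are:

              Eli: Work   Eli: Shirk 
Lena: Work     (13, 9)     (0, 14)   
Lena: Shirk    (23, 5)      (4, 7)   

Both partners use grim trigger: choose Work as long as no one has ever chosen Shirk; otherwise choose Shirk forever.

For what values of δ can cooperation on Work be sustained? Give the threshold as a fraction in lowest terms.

Lena: cooperation gives 13 each period; deviation gives 23 once then 4 forever.
  13/(1−δ) ≥ 23 + 4δ/(1−δ) ⇒ δ ≥ 10/19.
Eli: cooperation gives 9 each period; deviation gives 14 once then 7 forever.
  δ ≥ 5/7.
Both must hold, so the binding constraint is Eli's: δ ≥ 5/7.

5/7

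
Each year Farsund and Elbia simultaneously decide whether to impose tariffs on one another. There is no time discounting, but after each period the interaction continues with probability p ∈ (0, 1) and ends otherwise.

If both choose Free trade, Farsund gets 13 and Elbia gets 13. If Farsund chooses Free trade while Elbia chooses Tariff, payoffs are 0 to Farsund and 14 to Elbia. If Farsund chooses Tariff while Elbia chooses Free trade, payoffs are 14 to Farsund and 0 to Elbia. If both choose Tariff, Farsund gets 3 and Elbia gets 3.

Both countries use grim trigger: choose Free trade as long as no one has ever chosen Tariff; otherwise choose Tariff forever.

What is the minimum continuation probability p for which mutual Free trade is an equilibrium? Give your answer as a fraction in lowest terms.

1/11

Expected cooperation value is 13 + p·13 + p²·13 + … = 13/(1−p); deviation gives 14 + p·3/(1−p).
13 ≥ 14(1−p) + 3p ⇒ 11p ≥ 1 ⇒ p ≥ 1/11.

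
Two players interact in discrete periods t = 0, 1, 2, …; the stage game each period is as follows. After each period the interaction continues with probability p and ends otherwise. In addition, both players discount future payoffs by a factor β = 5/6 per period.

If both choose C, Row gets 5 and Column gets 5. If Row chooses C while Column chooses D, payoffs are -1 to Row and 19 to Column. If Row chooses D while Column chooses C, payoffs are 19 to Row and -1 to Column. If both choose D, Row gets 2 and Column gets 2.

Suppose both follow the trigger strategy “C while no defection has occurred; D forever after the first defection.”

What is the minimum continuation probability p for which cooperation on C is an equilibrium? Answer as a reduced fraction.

With continuation probability p and discount β, the effective per-period discount factor is βp.
Grim-trigger IC: βp ≥ (19−5)/(19−2) = 14/17.
So p ≥ (14/17)/(5/6) = 84/85.

84/85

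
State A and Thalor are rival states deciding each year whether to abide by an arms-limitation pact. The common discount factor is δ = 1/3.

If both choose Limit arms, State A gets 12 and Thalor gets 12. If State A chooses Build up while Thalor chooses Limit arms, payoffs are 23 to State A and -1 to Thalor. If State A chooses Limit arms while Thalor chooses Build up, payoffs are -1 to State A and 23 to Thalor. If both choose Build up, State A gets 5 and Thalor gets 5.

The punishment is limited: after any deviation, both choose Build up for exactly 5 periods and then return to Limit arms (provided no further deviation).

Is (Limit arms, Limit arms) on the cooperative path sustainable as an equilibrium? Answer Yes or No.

No

IC: δ+…+δ^5 ≥ (23−12)/(12−5) = 11/7.
At δ = 1/3: partial sum = 0.4979 < 1.5714. Cooperation not sustainable.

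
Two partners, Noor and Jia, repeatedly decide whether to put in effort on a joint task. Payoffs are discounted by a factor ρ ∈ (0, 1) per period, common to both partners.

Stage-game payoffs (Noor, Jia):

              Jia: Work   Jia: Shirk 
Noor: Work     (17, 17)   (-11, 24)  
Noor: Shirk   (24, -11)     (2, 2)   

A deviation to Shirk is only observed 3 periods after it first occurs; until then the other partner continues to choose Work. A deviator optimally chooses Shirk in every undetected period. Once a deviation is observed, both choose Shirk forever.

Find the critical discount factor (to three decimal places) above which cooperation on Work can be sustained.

0.683

Deviating for the 3 undetected periods gains 24−17 = 7 per period over cooperation, then loses 17−2 = 15 per period forever once punishment starts.
Gain: 7(1 + ρ + … + ρ^2); loss: 15·ρ^3/(1−ρ).
No profitable deviation ⇔ 7(1−ρ^3) ≤ 15·ρ^3, i.e. ρ^3 ≥ 7/(7+15) = 7/22.
Hence ρ ≥ (7/22)^(1/3) ≈ 0.683.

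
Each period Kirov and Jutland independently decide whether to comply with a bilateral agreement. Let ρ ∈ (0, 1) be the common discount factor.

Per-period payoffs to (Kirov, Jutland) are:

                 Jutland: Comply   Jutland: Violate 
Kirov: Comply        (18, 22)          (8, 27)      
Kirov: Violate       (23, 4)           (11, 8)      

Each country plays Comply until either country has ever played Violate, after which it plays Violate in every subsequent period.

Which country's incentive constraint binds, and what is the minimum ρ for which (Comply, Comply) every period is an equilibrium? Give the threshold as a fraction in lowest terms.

Kirov's threshold: (23−18)/(23−11) = 5/12.
Jutland's threshold: (27−22)/(27−8) = 5/19.
5/12 > 5/19, so Kirov binds and ρ* = 5/12.

Kirov; ρ ≥ 5/12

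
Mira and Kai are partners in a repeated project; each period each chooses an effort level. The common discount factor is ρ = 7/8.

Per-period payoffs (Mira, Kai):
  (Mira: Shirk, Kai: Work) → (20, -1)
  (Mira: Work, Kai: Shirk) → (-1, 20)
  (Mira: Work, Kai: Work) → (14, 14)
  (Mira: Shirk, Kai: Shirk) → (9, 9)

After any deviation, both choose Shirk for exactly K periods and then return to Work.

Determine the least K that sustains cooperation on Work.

2

No profitable deviation requires (14−9)(ρ+…+ρ^K) ≥ 20−14, i.e. ρ+…+ρ^K ≥ 6/5 ≈ 1.2000.
With ρ = 7/8, the partial sums are K=1: 0.8750, K=2: 1.6406.
K = 2 is the first length at which the sum reaches 1.2000.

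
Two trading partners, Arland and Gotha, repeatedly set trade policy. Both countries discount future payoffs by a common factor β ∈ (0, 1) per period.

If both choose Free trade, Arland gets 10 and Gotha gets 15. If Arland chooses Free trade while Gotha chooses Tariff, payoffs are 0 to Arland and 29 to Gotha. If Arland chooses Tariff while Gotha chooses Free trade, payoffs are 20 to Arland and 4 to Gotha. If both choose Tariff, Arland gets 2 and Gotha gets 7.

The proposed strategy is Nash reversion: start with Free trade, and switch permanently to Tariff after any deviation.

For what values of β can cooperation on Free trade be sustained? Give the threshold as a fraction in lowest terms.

7/11

For Arland: deviation gain 20−10 = 10, per-period punishment loss 10−2 = 8. IC gives β ≥ 10/18 = 5/9.
For Gotha: gain 14, loss 8 per period, so β ≥ 14/22 = 7/11.
The tighter constraint is Gotha's, so cooperation needs β ≥ 7/11.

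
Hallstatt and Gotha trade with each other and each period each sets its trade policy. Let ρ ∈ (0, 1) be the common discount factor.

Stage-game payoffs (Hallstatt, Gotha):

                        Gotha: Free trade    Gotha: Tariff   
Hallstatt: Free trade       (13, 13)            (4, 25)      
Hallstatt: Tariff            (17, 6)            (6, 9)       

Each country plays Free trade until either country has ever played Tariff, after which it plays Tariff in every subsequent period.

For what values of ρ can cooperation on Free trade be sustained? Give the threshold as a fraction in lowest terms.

3/4

Hallstatt: cooperation gives 13 each period; deviation gives 17 once then 6 forever.
  13/(1−ρ) ≥ 17 + 6ρ/(1−ρ) ⇒ ρ ≥ 4/11.
Gotha: cooperation gives 13 each period; deviation gives 25 once then 9 forever.
  ρ ≥ 12/16 = 3/4.
Both must hold, so the binding constraint is Gotha's: ρ ≥ 3/4.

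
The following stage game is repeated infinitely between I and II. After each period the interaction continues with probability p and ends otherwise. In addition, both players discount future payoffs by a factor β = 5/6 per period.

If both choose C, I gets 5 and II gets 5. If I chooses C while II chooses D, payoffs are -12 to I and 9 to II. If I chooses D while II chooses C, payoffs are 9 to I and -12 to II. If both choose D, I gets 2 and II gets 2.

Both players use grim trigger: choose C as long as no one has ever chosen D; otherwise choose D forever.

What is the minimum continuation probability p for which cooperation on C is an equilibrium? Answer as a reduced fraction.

24/35

Expected continuation weight on next period's payoff is β·p = 5/6·p, which plays the role of the discount factor.
Cooperation requires 5/6·p ≥ (9−5)/(9−2) = 4/7, hence p ≥ 24/35.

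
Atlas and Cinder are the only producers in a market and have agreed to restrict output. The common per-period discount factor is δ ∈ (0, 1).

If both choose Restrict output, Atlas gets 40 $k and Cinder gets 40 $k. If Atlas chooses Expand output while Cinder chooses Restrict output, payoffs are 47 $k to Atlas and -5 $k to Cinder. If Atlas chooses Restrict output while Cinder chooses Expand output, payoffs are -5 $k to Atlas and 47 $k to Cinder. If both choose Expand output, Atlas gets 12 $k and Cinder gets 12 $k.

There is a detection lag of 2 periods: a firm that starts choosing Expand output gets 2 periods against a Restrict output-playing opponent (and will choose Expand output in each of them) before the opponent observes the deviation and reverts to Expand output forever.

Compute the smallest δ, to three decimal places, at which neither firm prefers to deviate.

0.447

Deviating for the 2 undetected periods gains 47−40 = 7 per period over cooperation, then loses 40−12 = 28 per period forever once punishment starts.
Gain: 7(1 + δ + … + δ^1); loss: 28·δ^2/(1−δ).
No profitable deviation ⇔ 7(1−δ^2) ≤ 28·δ^2, i.e. δ^2 ≥ 7/(7+28) = 1/5.
Hence δ ≥ (1/5)^(1/2) ≈ 0.447.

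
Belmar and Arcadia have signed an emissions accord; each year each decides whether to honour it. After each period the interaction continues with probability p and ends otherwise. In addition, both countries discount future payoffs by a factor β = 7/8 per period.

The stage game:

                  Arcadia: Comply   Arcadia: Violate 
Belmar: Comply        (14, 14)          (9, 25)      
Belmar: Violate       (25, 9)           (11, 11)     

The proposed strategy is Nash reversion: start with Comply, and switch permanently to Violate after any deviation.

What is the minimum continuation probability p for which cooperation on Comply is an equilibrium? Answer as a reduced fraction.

44/49

With continuation probability p and discount β, the effective per-period discount factor is βp.
Grim-trigger IC: βp ≥ (25−14)/(25−11) = 11/14.
So p ≥ (11/14)/(7/8) = 44/49.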